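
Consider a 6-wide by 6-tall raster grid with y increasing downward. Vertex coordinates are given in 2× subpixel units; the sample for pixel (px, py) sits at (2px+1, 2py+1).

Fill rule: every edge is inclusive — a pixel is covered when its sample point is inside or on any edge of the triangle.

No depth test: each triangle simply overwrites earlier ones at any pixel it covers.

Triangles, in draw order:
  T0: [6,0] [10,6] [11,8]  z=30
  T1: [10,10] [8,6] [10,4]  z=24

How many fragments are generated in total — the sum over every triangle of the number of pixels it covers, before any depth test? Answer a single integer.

T0:
  2·area = 2
  edge (6, 0)→(10, 6): d=(4,6) inclusive
  edge (10, 6)→(11, 8): d=(1,2) inclusive
  edge (11, 8)→(6, 0): d=(-5,-8) inclusive
  covered (0 px):
    · · · · · ·
    · · · · · ·
    · · · · · ·
    · · · · · ·
    · · · · · ·
    · · · · · ·
T1:
  2·area = 12
  edge (10, 10)→(8, 6): d=(-2,-4) inclusive
  edge (8, 6)→(10, 4): d=(2,-2) inclusive
  edge (10, 4)→(10, 10): d=(0,6) inclusive
    (5,1)@(11, 3): e=[18,0,-6] → ·  [on edge]
    (4,2)@(9, 5): e=[6,0,6] → █  [on edge]
    (5,2)@(11, 5): e=[14,4,-6] → ·
    (3,3)@(7, 7): e=[-6,0,18] → ·  [on edge]
    (4,3)@(9, 7): e=[2,4,6] → █
    (5,3)@(11, 7): e=[10,8,-6] → ·
    (2,4)@(5, 9): e=[-18,0,30] → ·  [on edge]
    (4,4)@(9, 9): e=[-2,8,6] → ·
    (1,5)@(3, 11): e=[-30,0,42] → ·  [on edge]
  covered (2 px):
    · · · · · ·
    · · · · · ·
    · · · · █ ·
    · · · · █ ·
    · · · · · ·
    · · · · · ·

Final: 2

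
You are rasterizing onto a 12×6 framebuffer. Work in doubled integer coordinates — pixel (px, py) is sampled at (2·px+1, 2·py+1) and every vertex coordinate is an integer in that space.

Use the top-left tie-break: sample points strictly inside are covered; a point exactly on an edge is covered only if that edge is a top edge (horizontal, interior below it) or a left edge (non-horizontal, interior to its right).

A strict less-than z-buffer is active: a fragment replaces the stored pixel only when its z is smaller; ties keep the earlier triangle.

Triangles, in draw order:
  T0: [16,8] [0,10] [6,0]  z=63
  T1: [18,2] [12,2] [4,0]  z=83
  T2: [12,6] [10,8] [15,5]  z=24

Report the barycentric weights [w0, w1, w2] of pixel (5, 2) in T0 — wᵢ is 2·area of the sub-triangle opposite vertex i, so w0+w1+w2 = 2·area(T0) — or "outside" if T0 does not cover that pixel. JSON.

T0:
  2·area = 148
  edge (16, 8)→(0, 10): d=(-16,2) right/bottom  bias=-1
  edge (0, 10)→(6, 0): d=(6,-10) top-left  bias=+0
  edge (6, 0)→(16, 8): d=(10,8) right/bottom  bias=-1
    (3,0)@(7, 1): e=[130,16,2] → X
    (4,0)@(9, 1): e=[126,36,-14] → .
    (2,1)@(5, 3): e=[102,8,38] → X
    (4,1)@(9, 3): e=[94,48,6] → X
    (5,1)@(11, 3): e=[90,68,-10] → .
    (1,2)@(3, 5): e=[74,0,74] → X  [on edge]
    (5,2)@(11, 5): e=[58,80,10] → X
    (6,2)@(13, 5): e=[54,100,-6] → .
    (1,3)@(3, 7): e=[42,12,94] → X
    (6,3)@(13, 7): e=[22,112,14] → X
    (7,3)@(15, 7): e=[18,132,-2] → .
    (0,4)@(1, 9): e=[14,4,130] → X
  covered (19 px):
    . . . X . . . . . . . .
    . . X X X . . . . . . .
    . X X X X X . . . . . .
    . X X X X X X . . . . .
    X X X X . . . . . . . .
    . . . . . . . . . . . .
T1:
  2·area = 12
  edge (18, 2)→(12, 2): d=(-6,0) right/bottom  bias=-1
  edge (12, 2)→(4, 0): d=(-8,-2) top-left  bias=+0
  edge (4, 0)→(18, 2): d=(14,2) right/bottom  bias=-1
    (4,0)@(9, 1): e=[6,2,4] → X
    (5,0)@(11, 1): e=[6,6,0] → .  [on edge]
    (4,1)@(9, 3): e=[-6,-14,32] → .
  covered (1 px):
    . . . . X . . . . . . .
    . . . . . . . . . . . .
    . . . . . . . . . . . .
    . . . . . . . . . . . .
    . . . . . . . . . . . .
    . . . . . . . . . . . .
T2:
  2·area = 4  (B↔C swapped to make it positive)
  edge (12, 6)→(15, 5): d=(3,-1) top-left  bias=+0
  edge (15, 5)→(10, 8): d=(-5,3) right/bottom  bias=-1
  edge (10, 8)→(12, 6): d=(2,-2) top-left  bias=+0
    (8,0)@(17, 1): e=[-10,14,0] → .  [on edge]
    (7,1)@(15, 3): e=[-6,10,0] → .  [on edge]
    (10,1)@(21, 3): e=[0,-8,12] → .  [on edge]
    (6,2)@(13, 5): e=[-2,6,0] → .  [on edge]
    (7,2)@(15, 5): e=[0,0,4] → .  [on edge]
    (4,3)@(9, 7): e=[0,8,-4] → .  [on edge]
    (5,3)@(11, 7): e=[2,2,0] → X  [on edge]
    (6,3)@(13, 7): e=[4,-4,4] → .
    (1,4)@(3, 9): e=[0,16,-12] → .  [on edge]
    (4,4)@(9, 9): e=[6,-2,0] → .  [on edge]
    (5,4)@(11, 9): e=[8,-8,4] → .
    (2,5)@(5, 11): e=[8,0,-4] → .  [on edge]
    (3,5)@(7, 11): e=[10,-6,0] → .  [on edge]
  covered (1 px):
    . . . . . . . . . . . .
    . . . . . . . . . . . .
    . . . . . . . . . . . .
    . . . . . X . . . . . .
    . . . . . . . . . . . .
    . . . . . . . . . . . .

Answer: [80,10,58]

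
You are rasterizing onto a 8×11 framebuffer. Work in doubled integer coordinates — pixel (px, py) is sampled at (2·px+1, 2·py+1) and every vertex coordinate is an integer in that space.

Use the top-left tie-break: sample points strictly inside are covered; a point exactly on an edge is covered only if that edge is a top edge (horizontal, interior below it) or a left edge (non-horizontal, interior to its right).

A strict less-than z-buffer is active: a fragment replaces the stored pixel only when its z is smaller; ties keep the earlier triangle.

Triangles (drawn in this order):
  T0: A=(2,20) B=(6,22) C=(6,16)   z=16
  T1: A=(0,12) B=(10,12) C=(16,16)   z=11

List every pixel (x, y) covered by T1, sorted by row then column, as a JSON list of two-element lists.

T0:
  2·area = 24  (B↔C swapped to make it positive)
  edge (2, 20)→(6, 16): d=(4,-4) top-left  bias=+0
  edge (6, 16)→(6, 22): d=(0,6) right/bottom  bias=-1
  edge (6, 22)→(2, 20): d=(-4,-2) top-left  bias=+0
    (7,3)@(15, 7): e=[0,-54,78] → ·  [on edge]
    (6,4)@(13, 9): e=[0,-42,66] → ·  [on edge]
    (5,5)@(11, 11): e=[0,-30,54] → ·  [on edge]
    (4,6)@(9, 13): e=[0,-18,42] → ·  [on edge]
    (3,7)@(7, 15): e=[0,-6,30] → ·  [on edge]
    (2,8)@(5, 17): e=[0,6,18] → #  [on edge]
    (3,8)@(7, 17): e=[8,-6,22] → ·
    (1,9)@(3, 19): e=[0,18,6] → #  [on edge]
    (3,9)@(7, 19): e=[16,-6,14] → ·
    (0,10)@(1, 21): e=[0,30,-6] → ·  [on edge]
    (1,10)@(3, 21): e=[8,18,-2] → ·
    (2,10)@(5, 21): e=[16,6,2] → #
  covered (4 px):
    · · · · · · · ·
    · · · · · · · ·
    · · · · · · · ·
    · · · · · · · ·
    · · · · · · · ·
    · · · · · · · ·
    · · · · · · · ·
    · · · · · · · ·
    · · # · · · · ·
    · # # · · · · ·
    · · # · · · · ·
T1:
  2·area = 40
  edge (0, 12)→(10, 12): d=(10,0) top-left  bias=+0
  edge (10, 12)→(16, 16): d=(6,4) right/bottom  bias=-1
  edge (16, 16)→(0, 12): d=(-16,-4) top-left  bias=+0
    (2,6)@(5, 13): e=[10,26,4] → #
    (3,6)@(7, 13): e=[10,18,12] → #
    (4,6)@(9, 13): e=[10,10,20] → #
    (5,6)@(11, 13): e=[10,2,28] → #
    (6,6)@(13, 13): e=[10,-6,36] → ·
    (2,7)@(5, 15): e=[30,38,-28] → ·
    (3,7)@(7, 15): e=[30,30,-20] → ·
    (4,7)@(9, 15): e=[30,22,-12] → ·
    (5,7)@(11, 15): e=[30,14,-4] → ·
    (6,7)@(13, 15): e=[30,6,4] → #
    (7,7)@(15, 15): e=[30,-2,12] → ·
    (6,8)@(13, 17): e=[50,18,-28] → ·
  covered (5 px):
    · · · · · · · ·
    · · · · · · · ·
    · · · · · · · ·
    · · · · · · · ·
    · · · · · · · ·
    · · · · · · · ·
    · · # # # # · ·
    · · · · · · # ·
    · · · · · · · ·
    · · · · · · · ·
    · · · · · · · ·

Result: [[2,6],[3,6],[4,6],[5,6],[6,7]]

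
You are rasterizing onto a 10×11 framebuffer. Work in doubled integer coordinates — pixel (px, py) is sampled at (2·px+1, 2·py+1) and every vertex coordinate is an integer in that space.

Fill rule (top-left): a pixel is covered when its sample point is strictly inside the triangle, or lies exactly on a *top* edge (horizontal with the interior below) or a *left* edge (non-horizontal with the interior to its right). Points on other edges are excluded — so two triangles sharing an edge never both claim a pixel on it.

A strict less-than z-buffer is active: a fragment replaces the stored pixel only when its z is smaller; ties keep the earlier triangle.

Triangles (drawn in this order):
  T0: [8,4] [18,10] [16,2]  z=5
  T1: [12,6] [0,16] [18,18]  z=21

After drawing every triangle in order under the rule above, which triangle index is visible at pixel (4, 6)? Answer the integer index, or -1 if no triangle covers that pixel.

T0:
  2·area = 68  (B↔C swapped to make it positive)
  edge (8, 4)→(16, 2): d=(8,-2) top-left  bias=+0
  edge (16, 2)→(18, 10): d=(2,8) right/bottom  bias=-1
  edge (18, 10)→(8, 4): d=(-10,-6) top-left  bias=+0
    (1,0)@(3, 1): e=[-34,102,0] → ·  [on edge]
    (6,1)@(13, 3): e=[2,26,40] → █
    (7,1)@(15, 3): e=[6,10,52] → █
    (8,1)@(17, 3): e=[10,-6,64] → ·
    (5,2)@(11, 5): e=[14,46,8] → █
    (8,2)@(17, 5): e=[26,-2,44] → ·
    (5,3)@(11, 7): e=[30,50,-12] → ·
    (6,3)@(13, 7): e=[34,34,0] → █  [on edge]
    (8,3)@(17, 7): e=[42,2,24] → █
    (9,3)@(19, 7): e=[46,-14,36] → ·
    (6,4)@(13, 9): e=[50,38,-20] → ·
    (7,4)@(15, 9): e=[54,22,-8] → ·
  covered (9 px):
    · · · · · · · · · ·
    · · · · · · █ █ · ·
    · · · · · █ █ █ · ·
    · · · · · · █ █ █ ·
    · · · · · · · · █ ·
    · · · · · · · · · ·
    · · · · · · · · · ·
    · · · · · · · · · ·
    · · · · · · · · · ·
    · · · · · · · · · ·
    · · · · · · · · · ·
T1:
  2·area = 204  (B↔C swapped to make it positive)
  edge (12, 6)→(18, 18): d=(6,12) right/bottom  bias=-1
  edge (18, 18)→(0, 16): d=(-18,-2) top-left  bias=+0
  edge (0, 16)→(12, 6): d=(12,-10) top-left  bias=+0
    (5,3)@(11, 7): e=[18,184,2] → █
    (6,3)@(13, 7): e=[-6,188,22] → ·
    (4,4)@(9, 9): e=[54,144,6] → █
    (6,4)@(13, 9): e=[6,152,46] → █
    (7,4)@(15, 9): e=[-18,156,66] → ·
    (3,5)@(7, 11): e=[90,104,10] → █
    (7,5)@(15, 11): e=[-6,120,90] → ·
    (2,6)@(5, 13): e=[126,64,14] → █
    (7,6)@(15, 13): e=[6,84,114] → █
    (8,6)@(17, 13): e=[-18,88,134] → ·
    (1,7)@(3, 15): e=[162,24,18] → █
    (8,7)@(17, 15): e=[-6,52,158] → ·
    (4,8)@(9, 17): e=[102,0,102] → █  [on edge]
  covered (26 px):
    · · · · · · · · · ·
    · · · · · · · · · ·
    · · · · · · · · · ·
    · · · · · █ · · · ·
    · · · · █ █ █ · · ·
    · · · █ █ █ █ · · ·
    · · █ █ █ █ █ █ · ·
    · █ █ █ █ █ █ █ · ·
    · · · · █ █ █ █ █ ·
    · · · · · · · · · ·
    · · · · · · · · · ·

Z-buffer (winner per pixel, '.' = empty):
  . . . . . . . . . .
  . . . . . . 0 0 . .
  . . . . . 0 0 0 . .
  . . . . . 1 0 0 0 .
  . . . . 1 1 1 . 0 .
  . . . 1 1 1 1 . . .
  . . 1 1 1 1 1 1 . .
  . 1 1 1 1 1 1 1 . .
  . . . . 1 1 1 1 1 .
  . . . . . . . . . .
  . . . . . . . . . .

Final: 1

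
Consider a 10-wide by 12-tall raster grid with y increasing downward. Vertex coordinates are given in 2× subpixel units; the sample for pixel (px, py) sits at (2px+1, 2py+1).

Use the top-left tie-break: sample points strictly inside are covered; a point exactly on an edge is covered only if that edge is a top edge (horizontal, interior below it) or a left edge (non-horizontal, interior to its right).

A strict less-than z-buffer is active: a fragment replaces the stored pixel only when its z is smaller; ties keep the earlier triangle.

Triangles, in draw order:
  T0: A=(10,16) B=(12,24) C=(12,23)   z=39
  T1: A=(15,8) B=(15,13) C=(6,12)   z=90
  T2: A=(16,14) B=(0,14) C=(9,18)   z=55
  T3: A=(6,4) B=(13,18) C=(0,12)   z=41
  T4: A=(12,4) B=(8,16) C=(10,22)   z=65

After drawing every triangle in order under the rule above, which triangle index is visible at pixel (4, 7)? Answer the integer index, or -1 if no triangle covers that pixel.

T0:
  2·area = 2  (B↔C swapped to make it positive)
  edge (10, 16)→(12, 23): d=(2,7) right/bottom  bias=-1
  edge (12, 23)→(12, 24): d=(0,1) right/bottom  bias=-1
  edge (12, 24)→(10, 16): d=(-2,-8) top-left  bias=+0
  covered (0 px):
    . . . . . . . . . .
    . . . . . . . . . .
    . . . . . . . . . .
    . . . . . . . . . .
    . . . . . . . . . .
    . . . . . . . . . .
    . . . . . . . . . .
    . . . . . . . . . .
    . . . . . . . . . .
    . . . . . . . . . .
    . . . . . . . . . .
    . . . . . . . . . .
T1:
  2·area = 45
  edge (15, 8)→(15, 13): d=(0,5) right/bottom  bias=-1
  edge (15, 13)→(6, 12): d=(-9,-1) top-left  bias=+0
  edge (6, 12)→(15, 8): d=(9,-4) top-left  bias=+0
    (7,0)@(15, 1): e=[0,108,-63] → .  [on edge]
    (7,1)@(15, 3): e=[0,90,-45] → .  [on edge]
    (7,2)@(15, 5): e=[0,72,-27] → .  [on edge]
    (7,3)@(15, 7): e=[0,54,-9] → .  [on edge]
    (6,4)@(13, 9): e=[10,34,1] → X
    (7,4)@(15, 9): e=[0,36,9] → .  [on edge]
    (4,5)@(9, 11): e=[30,12,3] → X
    (5,5)@(11, 11): e=[20,14,11] → X
    (7,5)@(15, 11): e=[0,18,27] → .  [on edge]
    (4,6)@(9, 13): e=[30,-6,21] → .
    (5,6)@(11, 13): e=[20,-4,29] → .
    (6,6)@(13, 13): e=[10,-2,37] → .
    (7,6)@(15, 13): e=[0,0,45] → .  [on edge]
    (7,7)@(15, 15): e=[0,-18,63] → .  [on edge]
    (7,8)@(15, 17): e=[0,-36,81] → .  [on edge]
    (7,9)@(15, 19): e=[0,-54,99] → .  [on edge]
    (7,10)@(15, 21): e=[0,-72,117] → .  [on edge]
    (7,11)@(15, 23): e=[0,-90,135] → .  [on edge]
  covered (4 px):
    . . . . . . . . . .
    . . . . . . . . . .
    . . . . . . . . . .
    . . . . . . . . . .
    . . . . . . X . . .
    . . . . X X X . . .
    . . . . . . . . . .
    . . . . . . . . . .
    . . . . . . . . . .
    . . . . . . . . . .
    . . . . . . . . . .
    . . . . . . . . . .
T2:
  2·area = 64  (B↔C swapped to make it positive)
  edge (16, 14)→(9, 18): d=(-7,4) right/bottom  bias=-1
  edge (9, 18)→(0, 14): d=(-9,-4) top-left  bias=+0
  edge (0, 14)→(16, 14): d=(16,0) top-left  bias=+0
    (1,7)@(3, 15): e=[45,3,16] → X
    (2,7)@(5, 15): e=[37,11,16] → X
    (3,7)@(7, 15): e=[29,19,16] → X
    (4,7)@(9, 15): e=[21,27,16] → X
    (5,7)@(11, 15): e=[13,35,16] → X
    (6,7)@(13, 15): e=[5,43,16] → X
    (7,7)@(15, 15): e=[-3,51,16] → .
    (1,8)@(3, 17): e=[31,-15,48] → .
    (2,8)@(5, 17): e=[23,-7,48] → .
    (3,8)@(7, 17): e=[15,1,48] → X
    (5,8)@(11, 17): e=[-1,17,48] → .
    (6,8)@(13, 17): e=[-9,25,48] → .
  covered (8 px):
    . . . . . . . . . .
    . . . . . . . . . .
    . . . . . . . . . .
    . . . . . . . . . .
    . . . . . . . . . .
    . . . . . . . . . .
    . . . . . . . . . .
    . X X X X X X . . .
    . . . X X . . . . .
    . . . . . . . . . .
    . . . . . . . . . .
    . . . . . . . . . .
T3:
  2·area = 140
  edge (6, 4)→(13, 18): d=(7,14) right/bottom  bias=-1
  edge (13, 18)→(0, 12): d=(-13,-6) top-left  bias=+0
  edge (0, 12)→(6, 4): d=(6,-8) top-left  bias=+0
    (2,3)@(5, 7): e=[35,95,10] → X
    (3,3)@(7, 7): e=[7,107,26] → X
    (4,3)@(9, 7): e=[-21,119,42] → .
    (1,4)@(3, 9): e=[77,57,6] → X
    (4,4)@(9, 9): e=[-7,93,54] → .
    (0,5)@(1, 11): e=[119,19,2] → X
    (4,5)@(9, 11): e=[7,67,66] → X
    (5,5)@(11, 11): e=[-21,79,82] → .
    (0,6)@(1, 13): e=[133,-7,14] → .
    (1,6)@(3, 13): e=[105,5,30] → X
    (5,6)@(11, 13): e=[-7,53,94] → .
    (1,7)@(3, 15): e=[119,-21,42] → .
  covered (18 px):
    . . . . . . . . . .
    . . . . . . . . . .
    . . . . . . . . . .
    . . X X . . . . . .
    . X X X . . . . . .
    X X X X X . . . . .
    . X X X X . . . . .
    . . . X X X . . . .
    . . . . . X . . . .
    . . . . . . . . . .
    . . . . . . . . . .
    . . . . . . . . . .
T4:
  2·area = 48  (B↔C swapped to make it positive)
  edge (12, 4)→(10, 22): d=(-2,18) right/bottom  bias=-1
  edge (10, 22)→(8, 16): d=(-2,-6) top-left  bias=+0
  edge (8, 16)→(12, 4): d=(4,-12) top-left  bias=+0
    (1,0)@(3, 1): e=[168,0,-120] → .  [on edge]
    (6,0)@(13, 1): e=[-12,60,0] → .  [on edge]
    (2,3)@(5, 7): e=[120,0,-72] → .  [on edge]
    (5,3)@(11, 7): e=[12,36,0] → X  [on edge]
    (6,3)@(13, 7): e=[-24,48,24] → .
    (5,4)@(11, 9): e=[8,32,8] → X
    (6,4)@(13, 9): e=[-28,44,32] → .
    (5,5)@(11, 11): e=[4,28,16] → X
    (6,5)@(13, 11): e=[-32,40,40] → .
    (3,6)@(7, 13): e=[72,0,-24] → .  [on edge]
    (4,6)@(9, 13): e=[36,12,0] → X  [on edge]
    (5,6)@(11, 13): e=[0,24,24] → .  [on edge]
    (3,9)@(7, 19): e=[60,-12,0] → .  [on edge]
    (4,9)@(9, 19): e=[24,0,24] → X  [on edge]
  covered (7 px):
    . . . . . . . . . .
    . . . . . . . . . .
    . . . . . . . . . .
    . . . . . X . . . .
    . . . . . X . . . .
    . . . . . X . . . .
    . . . . X . . . . .
    . . . . X . . . . .
    . . . . X . . . . .
    . . . . X . . . . .
    . . . . . . . . . .
    . . . . . . . . . .

Z-buffer (winner per pixel, '.' = empty):
  . . . . . . . . . .
  . . . . . . . . . .
  . . . . . . . . . .
  . . 3 3 . 4 . . . .
  . 3 3 3 . 4 1 . . .
  3 3 3 3 3 4 1 . . .
  . 3 3 3 3 . . . . .
  . 2 2 3 3 3 2 . . .
  . . . 2 2 3 . . . .
  . . . . 4 . . . . .
  . . . . . . . . . .
  . . . . . . . . . .

Result: 3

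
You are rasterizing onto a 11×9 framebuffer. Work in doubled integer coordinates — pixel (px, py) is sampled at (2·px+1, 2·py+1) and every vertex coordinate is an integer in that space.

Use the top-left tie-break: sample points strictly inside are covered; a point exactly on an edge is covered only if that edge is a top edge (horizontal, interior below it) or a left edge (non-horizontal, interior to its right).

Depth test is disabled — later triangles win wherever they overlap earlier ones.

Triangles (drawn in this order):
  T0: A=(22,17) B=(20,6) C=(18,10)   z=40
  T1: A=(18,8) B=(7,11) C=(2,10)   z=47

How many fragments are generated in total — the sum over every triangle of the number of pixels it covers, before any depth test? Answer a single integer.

T0:
  2·area = 30  (B↔C swapped to make it positive)
  edge (22, 17)→(18, 10): d=(-4,-7) top-left  bias=+0
  edge (18, 10)→(20, 6): d=(2,-4) top-left  bias=+0
  edge (20, 6)→(22, 17): d=(2,11) right/bottom  bias=-1
    (9,4)@(19, 9): e=[11,2,17] → X
    (10,4)@(21, 9): e=[25,10,-5] → .
    (9,5)@(19, 11): e=[3,6,21] → X
    (10,5)@(21, 11): e=[17,14,-1] → .
    (9,6)@(19, 13): e=[-5,10,25] → .
    (10,6)@(21, 13): e=[9,18,3] → X
    (10,7)@(21, 15): e=[1,22,7] → X
    (10,8)@(21, 17): e=[-7,26,11] → .
  covered (4 px):
    . . . . . . . . . . .
    . . . . . . . . . . .
    . . . . . . . . . . .
    . . . . . . . . . . .
    . . . . . . . . . X .
    . . . . . . . . . X .
    . . . . . . . . . . X
    . . . . . . . . . . X
    . . . . . . . . . . .
T1:
  2·area = 26
  edge (18, 8)→(7, 11): d=(-11,3) right/bottom  bias=-1
  edge (7, 11)→(2, 10): d=(-5,-1) top-left  bias=+0
  edge (2, 10)→(18, 8): d=(16,-2) top-left  bias=+0
    (5,4)@(11, 9): e=[10,14,2] → X
    (6,4)@(13, 9): e=[4,16,6] → X
    (7,4)@(15, 9): e=[-2,18,10] → .
    (3,5)@(7, 11): e=[0,0,26] → .  [on edge]
    (5,5)@(11, 11): e=[-12,4,34] → .
    (6,5)@(13, 11): e=[-18,6,38] → .
    (8,6)@(17, 13): e=[-52,0,78] → .  [on edge]
  covered (2 px):
    . . . . . . . . . . .
    . . . . . . . . . . .
    . . . . . . . . . . .
    . . . . . . . . . . .
    . . . . . X X . . . .
    . . . . . . . . . . .
    . . . . . . . . . . .
    . . . . . . . . . . .
    . . . . . . . . . . .

Result: 6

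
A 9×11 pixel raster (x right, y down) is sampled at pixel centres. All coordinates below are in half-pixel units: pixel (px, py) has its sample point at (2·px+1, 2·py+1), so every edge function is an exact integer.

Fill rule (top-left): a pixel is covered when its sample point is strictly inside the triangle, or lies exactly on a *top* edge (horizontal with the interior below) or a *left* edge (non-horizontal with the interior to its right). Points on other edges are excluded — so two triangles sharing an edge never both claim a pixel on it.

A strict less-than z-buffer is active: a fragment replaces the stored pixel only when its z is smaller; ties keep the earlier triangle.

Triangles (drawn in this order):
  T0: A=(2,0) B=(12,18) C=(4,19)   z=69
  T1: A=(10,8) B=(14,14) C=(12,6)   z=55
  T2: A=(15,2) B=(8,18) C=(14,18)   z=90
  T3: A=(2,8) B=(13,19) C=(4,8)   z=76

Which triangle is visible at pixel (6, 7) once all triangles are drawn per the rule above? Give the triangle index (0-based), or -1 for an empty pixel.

T0:
  2·area = 154
  edge (2, 0)→(12, 18): d=(10,18) right/bottom  bias=-1
  edge (12, 18)→(4, 19): d=(-8,1) right/bottom  bias=-1
  edge (4, 19)→(2, 0): d=(-2,-19) top-left  bias=+0
    (1,1)@(3, 3): e=[12,129,13] → #
    (2,1)@(5, 3): e=[-24,127,51] → ·
    (1,2)@(3, 5): e=[32,113,9] → #
    (2,2)@(5, 5): e=[-4,111,47] → ·
    (1,3)@(3, 7): e=[52,97,5] → #
    (2,3)@(5, 7): e=[16,95,43] → #
    (3,3)@(7, 7): e=[-20,93,81] → ·
    (1,4)@(3, 9): e=[72,81,1] → #
    (3,4)@(7, 9): e=[0,77,77] → ·  [on edge]
    (1,5)@(3, 11): e=[92,65,-3] → ·
    (2,5)@(5, 11): e=[56,63,35] → #
    (3,5)@(7, 11): e=[20,61,73] → #
  covered (18 px):
    · · · · · · · · ·
    · # · · · · · · ·
    · # · · · · · · ·
    · # # · · · · · ·
    · # # · · · · · ·
    · · # # · · · · ·
    · · # # # · · · ·
    · · # # # · · · ·
    · · # # # # · · ·
    · · · · · · · · ·
    · · · · · · · · ·
T1:
  2·area = 20  (B↔C swapped to make it positive)
  edge (10, 8)→(12, 6): d=(2,-2) top-left  bias=+0
  edge (12, 6)→(14, 14): d=(2,8) right/bottom  bias=-1
  edge (14, 14)→(10, 8): d=(-4,-6) top-left  bias=+0
    (8,0)@(17, 1): e=[0,-50,70] → ·  [on edge]
    (7,1)@(15, 3): e=[0,-30,50] → ·  [on edge]
    (6,2)@(13, 5): e=[0,-10,30] → ·  [on edge]
    (5,3)@(11, 7): e=[0,10,10] → #  [on edge]
    (6,3)@(13, 7): e=[4,-6,22] → ·
    (4,4)@(9, 9): e=[0,30,-10] → ·  [on edge]
    (5,4)@(11, 9): e=[4,14,2] → #
    (6,4)@(13, 9): e=[8,-2,14] → ·
    (3,5)@(7, 11): e=[0,50,-30] → ·  [on edge]
    (5,5)@(11, 11): e=[8,18,-6] → ·
    (6,5)@(13, 11): e=[12,2,6] → #
    (7,5)@(15, 11): e=[16,-14,18] → ·
    (2,6)@(5, 13): e=[0,70,-50] → ·  [on edge]
    (1,7)@(3, 15): e=[0,90,-70] → ·  [on edge]
    (0,8)@(1, 17): e=[0,110,-90] → ·  [on edge]
  covered (3 px):
    · · · · · · · · ·
    · · · · · · · · ·
    · · · · · · · · ·
    · · · · · # · · ·
    · · · · · # · · ·
    · · · · · · # · ·
    · · · · · · · · ·
    · · · · · · · · ·
    · · · · · · · · ·
    · · · · · · · · ·
    · · · · · · · · ·
T2:
  2·area = 96  (B↔C swapped to make it positive)
  edge (15, 2)→(14, 18): d=(-1,16) right/bottom  bias=-1
  edge (14, 18)→(8, 18): d=(-6,0) right/bottom  bias=-1
  edge (8, 18)→(15, 2): d=(7,-16) top-left  bias=+0
    (6,3)@(13, 7): e=[27,66,3] → #
    (7,3)@(15, 7): e=[-5,66,35] → ·
    (6,4)@(13, 9): e=[25,54,17] → #
    (7,4)@(15, 9): e=[-7,54,49] → ·
    (6,5)@(13, 11): e=[23,42,31] → #
    (7,5)@(15, 11): e=[-9,42,63] → ·
    (5,6)@(11, 13): e=[53,30,13] → #
    (7,6)@(15, 13): e=[-11,30,77] → ·
    (5,7)@(11, 15): e=[51,18,27] → #
    (7,7)@(15, 15): e=[-13,18,91] → ·
    (4,8)@(9, 17): e=[81,6,9] → #
    (7,8)@(15, 17): e=[-15,6,105] → ·
  covered (10 px):
    · · · · · · · · ·
    · · · · · · · · ·
    · · · · · · · · ·
    · · · · · · # · ·
    · · · · · · # · ·
    · · · · · · # · ·
    · · · · · # # · ·
    · · · · · # # · ·
    · · · · # # # · ·
    · · · · · · · · ·
    · · · · · · · · ·
T3:
  2·area = 22  (B↔C swapped to make it positive)
  edge (2, 8)→(4, 8): d=(2,0) top-left  bias=+0
  edge (4, 8)→(13, 19): d=(9,11) right/bottom  bias=-1
  edge (13, 19)→(2, 8): d=(-11,-11) top-left  bias=+0
    (0,3)@(1, 7): e=[-2,24,0] → ·  [on edge]
    (1,4)@(3, 9): e=[2,20,0] → #  [on edge]
    (2,4)@(5, 9): e=[2,-2,22] → ·
    (1,5)@(3, 11): e=[6,38,-22] → ·
    (2,5)@(5, 11): e=[6,16,0] → #  [on edge]
    (3,5)@(7, 11): e=[6,-6,22] → ·
    (2,6)@(5, 13): e=[10,34,-22] → ·
    (3,6)@(7, 13): e=[10,12,0] → #  [on edge]
    (4,6)@(9, 13): e=[10,-10,22] → ·
    (3,7)@(7, 15): e=[14,30,-22] → ·
    (4,7)@(9, 15): e=[14,8,0] → #  [on edge]
    (5,7)@(11, 15): e=[14,-14,22] → ·
    (5,8)@(11, 17): e=[18,4,0] → #  [on edge]
    (6,9)@(13, 19): e=[22,0,0] → ·  [on edge]
    (7,10)@(15, 21): e=[26,-4,0] → ·  [on edge]
  covered (5 px):
    · · · · · · · · ·
    · · · · · · · · ·
    · · · · · · · · ·
    · · · · · · · · ·
    · # · · · · · · ·
    · · # · · · · · ·
    · · · # · · · · ·
    · · · · # · · · ·
    · · · · · # · · ·
    · · · · · · · · ·
    · · · · · · · · ·

Z-buffer (winner per pixel, '.' = empty):
  . . . . . . . . .
  . 0 . . . . . . .
  . 0 . . . . . . .
  . 0 0 . . 1 2 . .
  . 0 0 . . 1 2 . .
  . . 0 0 . . 1 . .
  . . 0 0 0 2 2 . .
  . . 0 0 0 2 2 . .
  . . 0 0 0 0 2 . .
  . . . . . . . . .
  . . . . . . . . .

Result: 2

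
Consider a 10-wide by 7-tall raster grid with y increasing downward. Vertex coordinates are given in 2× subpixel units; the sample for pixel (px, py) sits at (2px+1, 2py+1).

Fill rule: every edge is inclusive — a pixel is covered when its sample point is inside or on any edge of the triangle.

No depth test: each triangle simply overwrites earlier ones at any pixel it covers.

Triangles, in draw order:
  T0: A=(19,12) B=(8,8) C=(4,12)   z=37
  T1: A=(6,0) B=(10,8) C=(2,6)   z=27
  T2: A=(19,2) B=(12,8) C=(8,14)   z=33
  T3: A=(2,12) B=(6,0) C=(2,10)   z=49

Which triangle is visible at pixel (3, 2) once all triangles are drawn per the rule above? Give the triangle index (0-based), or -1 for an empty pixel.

T0:
  2·area = 60  (B↔C swapped to make it positive)
  edge (19, 12)→(4, 12): d=(-15,0) inclusive
  edge (4, 12)→(8, 8): d=(4,-4) inclusive
  edge (8, 8)→(19, 12): d=(11,4) inclusive
    (7,0)@(15, 1): e=[165,0,-105] → .  [on edge]
    (6,1)@(13, 3): e=[135,0,-75] → .  [on edge]
    (5,2)@(11, 5): e=[105,0,-45] → .  [on edge]
    (4,3)@(9, 7): e=[75,0,-15] → .  [on edge]
    (3,4)@(7, 9): e=[45,0,15] → X  [on edge]
    (4,4)@(9, 9): e=[45,8,7] → X
    (5,4)@(11, 9): e=[45,16,-1] → .
    (2,5)@(5, 11): e=[15,0,45] → X  [on edge]
    (5,5)@(11, 11): e=[15,24,21] → X
    (6,5)@(13, 11): e=[15,32,13] → X
    (7,5)@(15, 11): e=[15,40,5] → X
    (8,5)@(17, 11): e=[15,48,-3] → .
    (1,6)@(3, 13): e=[-15,0,75] → .  [on edge]
  covered (8 px):
    . . . . . . . . . .
    . . . . . . . . . .
    . . . . . . . . . .
    . . . . . . . . . .
    . . . X X . . . . .
    . . X X X X X X . .
    . . . . . . . . . .
T1:
  2·area = 56
  edge (6, 0)→(10, 8): d=(4,8) inclusive
  edge (10, 8)→(2, 6): d=(-8,-2) inclusive
  edge (2, 6)→(6, 0): d=(4,-6) inclusive
    (2,1)@(5, 3): e=[20,30,6] → X
    (3,1)@(7, 3): e=[4,34,18] → X
    (4,1)@(9, 3): e=[-12,38,30] → .
    (1,2)@(3, 5): e=[44,10,2] → X
    (4,2)@(9, 5): e=[-4,22,38] → .
    (1,3)@(3, 7): e=[52,-6,10] → .
    (2,3)@(5, 7): e=[36,-2,22] → .
    (3,3)@(7, 7): e=[20,2,34] → X
    (4,3)@(9, 7): e=[4,6,46] → X
    (5,3)@(11, 7): e=[-12,10,58] → .
    (3,4)@(7, 9): e=[28,-14,42] → .
    (4,4)@(9, 9): e=[12,-10,54] → .
  covered (7 px):
    . . . . . . . . . .
    . . X X . . . . . .
    . X X X . . . . . .
    . . . X X . . . . .
    . . . . . . . . . .
    . . . . . . . . . .
    . . . . . . . . . .
T2:
  2·area = 18  (B↔C swapped to make it positive)
  edge (19, 2)→(8, 14): d=(-11,12) inclusive
  edge (8, 14)→(12, 8): d=(4,-6) inclusive
  edge (12, 8)→(19, 2): d=(7,-6) inclusive
  covered (0 px):
    . . . . . . . . . .
    . . . . . . . . . .
    . . . . . . . . . .
    . . . . . . . . . .
    . . . . . . . . . .
    . . . . . . . . . .
    . . . . . . . . . .
T3:
  2·area = 8  (B↔C swapped to make it positive)
  edge (2, 12)→(2, 10): d=(0,-2) inclusive
  edge (2, 10)→(6, 0): d=(4,-10) inclusive
  edge (6, 0)→(2, 12): d=(-4,12) inclusive
    (2,1)@(5, 3): e=[6,2,0] → X  [on edge]
    (3,1)@(7, 3): e=[10,22,-24] → .
    (2,2)@(5, 5): e=[6,10,-8] → .
    (1,4)@(3, 9): e=[2,6,0] → X  [on edge]
    (2,4)@(5, 9): e=[6,26,-24] → .
    (1,5)@(3, 11): e=[2,14,-8] → .
  covered (2 px):
    . . . . . . . . . .
    . . X . . . . . . .
    . . . . . . . . . .
    . . . . . . . . . .
    . X . . . . . . . .
    . . . . . . . . . .
    . . . . . . . . . .

Z-buffer (winner per pixel, '.' = empty):
  . . . . . . . . . .
  . . 3 1 . . . . . .
  . 1 1 1 . . . . . .
  . . . 1 1 . . . . .
  . 3 . 0 0 . . . . .
  . . 0 0 0 0 0 0 . .
  . . . . . . . . . .

Answer: 1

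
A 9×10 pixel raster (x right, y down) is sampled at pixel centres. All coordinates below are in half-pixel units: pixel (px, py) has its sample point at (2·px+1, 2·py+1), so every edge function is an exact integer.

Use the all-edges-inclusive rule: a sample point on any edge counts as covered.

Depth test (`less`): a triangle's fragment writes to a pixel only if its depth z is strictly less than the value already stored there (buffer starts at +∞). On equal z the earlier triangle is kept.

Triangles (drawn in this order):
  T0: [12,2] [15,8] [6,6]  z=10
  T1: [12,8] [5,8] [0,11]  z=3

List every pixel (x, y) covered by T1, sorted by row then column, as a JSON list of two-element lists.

T0:
  2·area = 48
  edge (12, 2)→(15, 8): d=(3,6) inclusive
  edge (15, 8)→(6, 6): d=(-9,-2) inclusive
  edge (6, 6)→(12, 2): d=(6,-4) inclusive
    (5,1)@(11, 3): e=[9,37,2] → #
    (6,1)@(13, 3): e=[-3,41,10] → ·
    (4,2)@(9, 5): e=[27,15,6] → #
    (6,2)@(13, 5): e=[3,23,22] → #
    (7,2)@(15, 5): e=[-9,27,30] → ·
    (4,3)@(9, 7): e=[33,-3,18] → ·
    (5,3)@(11, 7): e=[21,1,26] → #
    (7,3)@(15, 7): e=[-3,9,42] → ·
    (5,4)@(11, 9): e=[27,-17,38] → ·
    (6,4)@(13, 9): e=[15,-13,46] → ·
  covered (6 px):
    · · · · · · · · ·
    · · · · · # · · ·
    · · · · # # # · ·
    · · · · · # # · ·
    · · · · · · · · ·
    · · · · · · · · ·
    · · · · · · · · ·
    · · · · · · · · ·
    · · · · · · · · ·
    · · · · · · · · ·
T1:
  2·area = 21  (B↔C swapped to make it positive)
  edge (12, 8)→(0, 11): d=(-12,3) inclusive
  edge (0, 11)→(5, 8): d=(5,-3) inclusive
  edge (5, 8)→(12, 8): d=(7,0) inclusive
    (2,4)@(5, 9): e=[9,5,7] → #
    (3,4)@(7, 9): e=[3,11,7] → #
    (4,4)@(9, 9): e=[-3,17,7] → ·
    (2,5)@(5, 11): e=[-15,15,21] → ·
    (3,5)@(7, 11): e=[-21,21,21] → ·
  covered (2 px):
    · · · · · · · · ·
    · · · · · · · · ·
    · · · · · · · · ·
    · · · · · · · · ·
    · · # # · · · · ·
    · · · · · · · · ·
    · · · · · · · · ·
    · · · · · · · · ·
    · · · · · · · · ·
    · · · · · · · · ·

Final: [[2,4],[3,4]]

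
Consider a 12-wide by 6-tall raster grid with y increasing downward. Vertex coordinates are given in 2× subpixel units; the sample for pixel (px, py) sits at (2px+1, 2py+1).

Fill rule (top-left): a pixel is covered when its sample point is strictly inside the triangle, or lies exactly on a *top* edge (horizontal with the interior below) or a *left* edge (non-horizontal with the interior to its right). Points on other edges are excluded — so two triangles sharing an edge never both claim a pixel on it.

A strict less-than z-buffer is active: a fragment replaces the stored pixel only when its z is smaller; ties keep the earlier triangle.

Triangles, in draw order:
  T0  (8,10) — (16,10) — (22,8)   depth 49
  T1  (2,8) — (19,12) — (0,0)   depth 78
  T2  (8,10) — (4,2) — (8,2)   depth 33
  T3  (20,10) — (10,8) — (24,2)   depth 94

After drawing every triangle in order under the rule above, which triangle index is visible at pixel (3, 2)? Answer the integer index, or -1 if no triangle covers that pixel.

T0:
  2·area = 16  (B↔C swapped to make it positive)
  edge (8, 10)→(22, 8): d=(14,-2) top-left  bias=+0
  edge (22, 8)→(16, 10): d=(-6,2) right/bottom  bias=-1
  edge (16, 10)→(8, 10): d=(-8,0) right/bottom  bias=-1
    (7,4)@(15, 9): e=[0,8,8] → █  [on edge]
    (8,4)@(17, 9): e=[4,4,8] → █
    (9,4)@(19, 9): e=[8,0,8] → ·  [on edge]
    (0,5)@(1, 11): e=[0,24,-8] → ·  [on edge]
    (6,5)@(13, 11): e=[24,0,-8] → ·  [on edge]
    (7,5)@(15, 11): e=[28,-4,-8] → ·
    (8,5)@(17, 11): e=[32,-8,-8] → ·
  covered (2 px):
    · · · · · · · · · · · ·
    · · · · · · · · · · · ·
    · · · · · · · · · · · ·
    · · · · · · · · · · · ·
    · · · · · · · █ █ · · ·
    · · · · · · · · · · · ·
T1:
  2·area = 128  (B↔C swapped to make it positive)
  edge (2, 8)→(0, 0): d=(-2,-8) top-left  bias=+0
  edge (0, 0)→(19, 12): d=(19,12) right/bottom  bias=-1
  edge (19, 12)→(2, 8): d=(-17,-4) top-left  bias=+0
    (0,0)@(1, 1): e=[6,7,115] → █
    (1,0)@(3, 1): e=[22,-17,123] → ·
    (0,1)@(1, 3): e=[2,45,81] → █
    (1,1)@(3, 3): e=[18,21,89] → █
    (2,1)@(5, 3): e=[34,-3,97] → ·
    (0,2)@(1, 5): e=[-2,83,47] → ·
    (1,2)@(3, 5): e=[14,59,55] → █
    (2,2)@(5, 5): e=[30,35,63] → █
    (3,2)@(7, 5): e=[46,11,71] → █
    (4,2)@(9, 5): e=[62,-13,79] → ·
    (1,3)@(3, 7): e=[10,97,21] → █
    (4,3)@(9, 7): e=[58,25,45] → █
  covered (17 px):
    █ · · · · · · · · · · ·
    █ █ · · · · · · · · · ·
    · █ █ █ · · · · · · · ·
    · █ █ █ █ █ · · · · · ·
    · · · █ █ █ █ · · · · ·
    · · · · · · · █ █ · · ·
T2:
  2·area = 32
  edge (8, 10)→(4, 2): d=(-4,-8) top-left  bias=+0
  edge (4, 2)→(8, 2): d=(4,0) top-left  bias=+0
  edge (8, 2)→(8, 10): d=(0,8) right/bottom  bias=-1
    (2,1)@(5, 3): e=[4,4,24] → █
    (3,1)@(7, 3): e=[20,4,8] → █
    (4,1)@(9, 3): e=[36,4,-8] → ·
    (2,2)@(5, 5): e=[-4,12,24] → ·
    (3,2)@(7, 5): e=[12,12,8] → █
    (4,2)@(9, 5): e=[28,12,-8] → ·
    (3,3)@(7, 7): e=[4,20,8] → █
    (4,3)@(9, 7): e=[20,20,-8] → ·
    (3,4)@(7, 9): e=[-4,28,8] → ·
  covered (4 px):
    · · · · · · · · · · · ·
    · · █ █ · · · · · · · ·
    · · · █ · · · · · · · ·
    · · · █ · · · · · · · ·
    · · · · · · · · · · · ·
    · · · · · · · · · · · ·
T3:
  2·area = 88
  edge (20, 10)→(10, 8): d=(-10,-2) top-left  bias=+0
  edge (10, 8)→(24, 2): d=(14,-6) top-left  bias=+0
  edge (24, 2)→(20, 10): d=(-4,8) right/bottom  bias=-1
    (11,1)@(23, 3): e=[76,8,4] → █
    (8,2)@(17, 5): e=[44,0,44] → █  [on edge]
    (9,2)@(19, 5): e=[48,12,28] → █
    (10,2)@(21, 5): e=[52,24,12] → █
    (11,2)@(23, 5): e=[56,36,-4] → ·
    (2,3)@(5, 7): e=[0,-44,132] → ·  [on edge]
    (6,3)@(13, 7): e=[16,4,68] → █
    (7,3)@(15, 7): e=[20,16,52] → █
    (11,3)@(23, 7): e=[36,64,-12] → ·
    (6,4)@(13, 9): e=[-4,32,60] → ·
    (7,4)@(15, 9): e=[0,44,44] → █  [on edge]
    (10,4)@(21, 9): e=[12,80,-4] → ·
    (1,5)@(3, 11): e=[-44,0,132] → ·  [on edge]
  covered (12 px):
    · · · · · · · · · · · ·
    · · · · · · · · · · · █
    · · · · · · · · █ █ █ ·
    · · · · · · █ █ █ █ █ ·
    · · · · · · · █ █ █ · ·
    · · · · · · · · · · · ·

Z-buffer (winner per pixel, '.' = empty):
  1 . . . . . . . . . . .
  1 1 2 2 . . . . . . . 3
  . 1 1 2 . . . . 3 3 3 .
  . 1 1 2 1 1 3 3 3 3 3 .
  . . . 1 1 1 1 0 0 3 . .
  . . . . . . . 1 1 . . .

Final: 2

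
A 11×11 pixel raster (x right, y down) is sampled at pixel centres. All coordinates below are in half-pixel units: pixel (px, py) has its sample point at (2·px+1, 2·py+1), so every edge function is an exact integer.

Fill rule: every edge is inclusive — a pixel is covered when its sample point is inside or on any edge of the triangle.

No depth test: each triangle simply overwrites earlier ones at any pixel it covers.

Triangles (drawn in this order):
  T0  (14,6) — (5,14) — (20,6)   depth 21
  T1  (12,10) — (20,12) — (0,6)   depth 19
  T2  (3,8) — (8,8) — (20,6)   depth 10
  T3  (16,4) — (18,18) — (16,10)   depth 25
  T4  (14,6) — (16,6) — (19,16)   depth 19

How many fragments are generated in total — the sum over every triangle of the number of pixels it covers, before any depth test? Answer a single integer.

T0:
  2·area = 48  (B↔C swapped to make it positive)
  edge (14, 6)→(20, 6): d=(6,0) inclusive
  edge (20, 6)→(5, 14): d=(-15,8) inclusive
  edge (5, 14)→(14, 6): d=(9,-8) inclusive
    (6,3)@(13, 7): e=[6,41,1] → X
    (7,3)@(15, 7): e=[6,25,17] → X
    (8,3)@(17, 7): e=[6,9,33] → X
    (9,3)@(19, 7): e=[6,-7,49] → .
    (5,4)@(11, 9): e=[18,27,3] → X
    (7,4)@(15, 9): e=[18,-5,35] → .
    (8,4)@(17, 9): e=[18,-21,51] → .
    (4,5)@(9, 11): e=[30,13,5] → X
    (5,5)@(11, 11): e=[30,-3,21] → .
    (6,5)@(13, 11): e=[30,-19,37] → .
    (4,6)@(9, 13): e=[42,-17,23] → .
  covered (6 px):
    . . . . . . . . . . .
    . . . . . . . . . . .
    . . . . . . . . . . .
    . . . . . . X X X . .
    . . . . . X X . . . .
    . . . . X . . . . . .
    . . . . . . . . . . .
    . . . . . . . . . . .
    . . . . . . . . . . .
    . . . . . . . . . . .
    . . . . . . . . . . .
T1:
  2·area = 8  (B↔C swapped to make it positive)
  edge (12, 10)→(0, 6): d=(-12,-4) inclusive
  edge (0, 6)→(20, 12): d=(20,6) inclusive
  edge (20, 12)→(12, 10): d=(-8,-2) inclusive
    (1,3)@(3, 7): e=[0,2,6] → X  [on edge]
    (2,3)@(5, 7): e=[8,-10,10] → .
    (1,4)@(3, 9): e=[-24,42,-10] → .
    (4,4)@(9, 9): e=[0,6,2] → X  [on edge]
    (5,4)@(11, 9): e=[8,-6,6] → .
    (4,5)@(9, 11): e=[-24,46,-14] → .
    (7,5)@(15, 11): e=[0,10,-2] → .  [on edge]
    (10,6)@(21, 13): e=[0,14,-6] → .  [on edge]
  covered (2 px):
    . . . . . . . . . . .
    . . . . . . . . . . .
    . . . . . . . . . . .
    . X . . . . . . . . .
    . . . . X . . . . . .
    . . . . . . . . . . .
    . . . . . . . . . . .
    . . . . . . . . . . .
    . . . . . . . . . . .
    . . . . . . . . . . .
    . . . . . . . . . . .
T2:
  2·area = 10  (B↔C swapped to make it positive)
  edge (3, 8)→(20, 6): d=(17,-2) inclusive
  edge (20, 6)→(8, 8): d=(-12,2) inclusive
  edge (8, 8)→(3, 8): d=(-5,0) inclusive
    (6,3)@(13, 7): e=[3,2,5] → X
    (7,3)@(15, 7): e=[7,-2,5] → .
    (6,4)@(13, 9): e=[37,-22,-5] → .
  covered (1 px):
    . . . . . . . . . . .
    . . . . . . . . . . .
    . . . . . . . . . . .
    . . . . . . X . . . .
    . . . . . . . . . . .
    . . . . . . . . . . .
    . . . . . . . . . . .
    . . . . . . . . . . .
    . . . . . . . . . . .
    . . . . . . . . . . .
    . . . . . . . . . . .
T3:
  2·area = 12
  edge (16, 4)→(18, 18): d=(2,14) inclusive
  edge (18, 18)→(16, 10): d=(-2,-8) inclusive
  edge (16, 10)→(16, 4): d=(0,-6) inclusive
    (8,5)@(17, 11): e=[0,6,6] → X  [on edge]
    (9,5)@(19, 11): e=[-28,22,18] → .
    (8,6)@(17, 13): e=[4,2,6] → X
    (9,6)@(19, 13): e=[-24,18,18] → .
    (8,7)@(17, 15): e=[8,-2,6] → .
  covered (2 px):
    . . . . . . . . . . .
    . . . . . . . . . . .
    . . . . . . . . . . .
    . . . . . . . . . . .
    . . . . . . . . . . .
    . . . . . . . . X . .
    . . . . . . . . X . .
    . . . . . . . . . . .
    . . . . . . . . . . .
    . . . . . . . . . . .
    . . . . . . . . . . .
T4:
  2·area = 20
  edge (14, 6)→(16, 6): d=(2,0) inclusive
  edge (16, 6)→(19, 16): d=(3,10) inclusive
  edge (19, 16)→(14, 6): d=(-5,-10) inclusive
    (7,3)@(15, 7): e=[2,13,5] → X
    (8,3)@(17, 7): e=[2,-7,25] → .
    (7,4)@(15, 9): e=[6,19,-5] → .
    (8,5)@(17, 11): e=[10,5,5] → X
    (9,5)@(19, 11): e=[10,-15,25] → .
    (8,6)@(17, 13): e=[14,11,-5] → .
  covered (2 px):
    . . . . . . . . . . .
    . . . . . . . . . . .
    . . . . . . . . . . .
    . . . . . . . X . . .
    . . . . . . . . . . .
    . . . . . . . . X . .
    . . . . . . . . . . .
    . . . . . . . . . . .
    . . . . . . . . . . .
    . . . . . . . . . . .
    . . . . . . . . . . .

Answer: 13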